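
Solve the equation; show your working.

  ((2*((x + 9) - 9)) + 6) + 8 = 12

Step 1. [((2*((x + 9) - 9)) + 6) + 8 = 12] the outer +8 inverts by subtracting 8, so sub: (2*((x + 9) - 9)) + 6 = 4.
Step 2. [(2*((x + 9) - 9)) + 6 = 4] 2 divides every term; factor it out, so factor: ((x + 9) - 9) + 3 = 2.
Step 3. [((x + 9) - 9) + 3 = 2] 3 comes off first (subtract 3). So sub: (x + 9) - 9 = -1.
Step 4. [(x + 9) - 9 = -1] -9 is outermost — add 9 both sides. So sub: x + 9 = 8.
Step 5. [x + 9 = 8] the outer +9 inverts by subtracting 9, so sub: x = -1.

Answer: x ∈ {-1}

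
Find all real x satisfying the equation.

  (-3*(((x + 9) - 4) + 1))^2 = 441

Step 1. [(-3*(((x + 9) - 4) + 1))^2 = 441] LHS squared, RHS 441 ≥ 0: apply √ (±) ⇒ sqrt: -3*(((x + 9) - 4) + 1) = 21 or -21.
Step 2. [-3*(((x + 9) - 4) + 1) = 21 or -21] divide by the outer -3 ⇒ div: ((x + 9) - 4) + 1 = -7 or 7.
Step 3. [((x + 9) - 4) + 1 = -7 or 7] subtract 1: x sits inside (… + 1) ⇒ sub: (x + 9) - 4 = -8 or 6.
Step 4. [(x + 9) - 4 = -8 or 6] peel the -4: add 4 from each side. So sub: x + 9 = -4 or 10.
Step 5. [x + 9 = -4 or 10] subtract 9: x sits inside (… + 9). So sub: x = -13 or 1.

Answer: x ∈ {-13, 1}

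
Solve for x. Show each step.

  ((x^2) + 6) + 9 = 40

Step 1. [((x^2) + 6) + 9 = 40] +9 is outermost — subtract 9 both sides, so sub: (x^2) + 6 = 31.
Step 2. [(x^2) + 6 = 31] +6 is outermost — subtract 6 both sides. So sub: x^2 = 25.
Step 3. [x^2 = 25] √ both sides: 25 ≥ 0 gives two branches ⇒ sqrt: x = 5 or -5.

Answer: x ∈ {-5, 5}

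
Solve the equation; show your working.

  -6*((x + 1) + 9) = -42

Step 1. [-6*((x + 1) + 9) = -42] LHS = -6·(…); ÷-6 both sides. So div: (x + 1) + 9 = 7.
Step 2. [(x + 1) + 9 = 7] the outer +9 inverts by subtracting 9, so sub: x + 1 = -2.
Step 3. [x + 1 = -2] +1 is outermost — subtract 1 both sides, so sub: x = -3.

Answer: x ∈ {-3}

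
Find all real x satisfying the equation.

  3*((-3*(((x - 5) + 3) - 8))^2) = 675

Step 1. [3*((-3*(((x - 5) + 3) - 8))^2) = 675] leading coefficient 3: divide by 3 ⇒ div: (-3*(((x - 5) + 3) - 8))^2 = 225.
Step 2. [(-3*(((x - 5) + 3) - 8))^2 = 225] √ both sides: 225 ≥ 0 gives two branches ⇒ sqrt: -3*(((x - 5) + 3) - 8) = 15 or -15.
Step 3. [-3*(((x - 5) + 3) - 8) = 15 or -15] leading coefficient -3: divide by -3 ⇒ div: ((x - 5) + 3) - 8 = -5 or 5.
Step 4. [((x - 5) + 3) - 8 = -5 or 5] 8 comes off first (add 8). So sub: (x - 5) + 3 = 3 or 13.
Step 5. [(x - 5) + 3 = 3 or 13] subtract 3: x sits inside (… + 3) ⇒ sub: x - 5 = 0 or 10.
Step 6. [x - 5 = 0 or 10] add 5: x sits inside (… - 5). So sub: x = 5 or 15.

Answer: x ∈ {5, 15}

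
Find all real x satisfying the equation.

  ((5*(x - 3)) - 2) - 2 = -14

Step 1. [((5*(x - 3)) - 2) - 2 = -14] peel the -2: add 2 from each side, so sub: (5*(x - 3)) - 2 = -12.
Step 2. [(5*(x - 3)) - 2 = -12] -2 is outermost — add 2 both sides ⇒ sub: 5*(x - 3) = -10.
Step 3. [5*(x - 3) = -10] 5 out front; divide by 5 ⇒ div: x - 3 = -2.
Step 4. [x - 3 = -2] the outer -3 inverts by adding 3, so sub: x = 1.

Answer: x ∈ {1}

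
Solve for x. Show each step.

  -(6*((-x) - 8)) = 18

Step 1. [-(6*((-x) - 8)) = 18] LHS negated; negate both sides. So neg: 6*((-x) - 8) = -18.
Step 2. [6*((-x) - 8) = -18] LHS = 6·(…); ÷6 both sides ⇒ div: (-x) - 8 = -3.
Step 3. [(-x) - 8 = -3] the outer -8 inverts by adding 8 ⇒ sub: -x = 5.
Step 4. [-x = 5] LHS negated; negate both sides, so neg: x = -5.

Answer: x ∈ {-5}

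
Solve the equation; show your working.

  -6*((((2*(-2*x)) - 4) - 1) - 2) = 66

Step 1. [-6*((((2*(-2*x)) - 4) - 1) - 2) = 66] divide by the outer -6 ⇒ div: (((2*(-2*x)) - 4) - 1) - 2 = -11.
Step 2. [(((2*(-2*x)) - 4) - 1) - 2 = -11] the outer -2 inverts by adding 2. So sub: ((2*(-2*x)) - 4) - 1 = -9.
Step 3. [((2*(-2*x)) - 4) - 1 = -9] the outer -1 inverts by adding 1 ⇒ sub: (2*(-2*x)) - 4 = -8.
Step 4. [(2*(-2*x)) - 4 = -8] peel the -4: add 4 from each side, so sub: 2*(-2*x) = -4.
Step 5. [2*(-2*x) = -4] 2·(inner) — divide through by 2 ⇒ div: -2*x = -2.
Step 6. [-2*x = -2] divide by the outer -2, so div: x = 1.

Answer: x ∈ {1}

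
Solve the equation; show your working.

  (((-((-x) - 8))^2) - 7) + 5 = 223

Step 1. [(((-((-x) - 8))^2) - 7) + 5 = 223] subtract 5: x sits inside (… + 5). So sub: ((-((-x) - 8))^2) - 7 = 218.
Step 2. [((-((-x) - 8))^2) - 7 = 218] -7 is outermost — add 7 both sides. So sub: (-((-x) - 8))^2 = 225.
Step 3. [(-((-x) - 8))^2 = 225] LHS squared, RHS 225 ≥ 0: apply √ (±) ⇒ sqrt: -((-x) - 8) = 15 or -15.
Step 4. [-((-x) - 8) = 15 or -15] flip signs both sides, so neg: (-x) - 8 = -15 or 15.
Step 5. [(-x) - 8 = -15 or 15] peel the -8: add 8 from each side ⇒ sub: -x = -7 or 23.
Step 6. [-x = -7 or 23] leading − — multiply by −1. So neg: x = 7 or -23.

Answer: x ∈ {-23, 7}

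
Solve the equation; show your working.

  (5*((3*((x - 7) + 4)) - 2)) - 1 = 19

Step 1. [(5*((3*((x - 7) + 4)) - 2)) - 1 = 19] the outer -1 inverts by adding 1, so sub: 5*((3*((x - 7) + 4)) - 2) = 20.
Step 2. [5*((3*((x - 7) + 4)) - 2) = 20] LHS = 5·(…); ÷5 both sides ⇒ div: (3*((x - 7) + 4)) - 2 = 4.
Step 3. [(3*((x - 7) + 4)) - 2 = 4] -2 is outermost — add 2 both sides, so sub: 3*((x - 7) + 4) = 6.
Step 4. [3*((x - 7) + 4) = 6] divide by the outer 3 ⇒ div: (x - 7) + 4 = 2.
Step 5. [(x - 7) + 4 = 2] the outer +4 inverts by subtracting 4, so sub: x - 7 = -2.
Step 6. [x - 7 = -2] peel the -7: add 7 from each side, so sub: x = 5.

Answer: x ∈ {5}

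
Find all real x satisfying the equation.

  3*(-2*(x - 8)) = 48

Step 1. [3*(-2*(x - 8)) = 48] divide by the outer 3 ⇒ div: -2*(x - 8) = 16.
Step 2. [-2*(x - 8) = 16] -2 out front; divide by -2 ⇒ div: x - 8 = -8.
Step 3. [x - 8 = -8] peel the -8: add 8 from each side, so sub: x = 0.

Answer: x ∈ {0}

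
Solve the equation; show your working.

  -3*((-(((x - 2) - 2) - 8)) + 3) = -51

Step 1. [-3*((-(((x - 2) - 2) - 8)) + 3) = -51] leading coefficient -3: divide by -3, so div: (-(((x - 2) - 2) - 8)) + 3 = 17.
Step 2. [(-(((x - 2) - 2) - 8)) + 3 = 17] peel the +3: subtract 3 from each side ⇒ sub: -(((x - 2) - 2) - 8) = 14.
Step 3. [-(((x - 2) - 2) - 8) = 14] LHS negated; negate both sides. So neg: ((x - 2) - 2) - 8 = -14.
Step 4. [((x - 2) - 2) - 8 = -14] 8 comes off first (add 8), so sub: (x - 2) - 2 = -6.
Step 5. [(x - 2) - 2 = -6] add 2: x sits inside (… - 2). So sub: x - 2 = -4.
Step 6. [x - 2 = -4] -2 is outermost — add 2 both sides ⇒ sub: x = -2.

Answer: x ∈ {-2}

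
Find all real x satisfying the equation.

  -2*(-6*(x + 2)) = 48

Step 1. [-2*(-6*(x + 2)) = 48] -2 out front; divide by -2 ⇒ div: -6*(x + 2) = -24.
Step 2. [-6*(x + 2) = -24] LHS = -6·(…); ÷-6 both sides. So div: x + 2 = 4.
Step 3. [x + 2 = 4] +2 is outermost — subtract 2 both sides ⇒ sub: x = 2.

Answer: x ∈ {2}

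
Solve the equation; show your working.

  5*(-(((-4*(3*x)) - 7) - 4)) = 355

Step 1. [5*(-(((-4*(3*x)) - 7) - 4)) = 355] 5·(inner) — divide through by 5 ⇒ div: -(((-4*(3*x)) - 7) - 4) = 71.
Step 2. [-(((-4*(3*x)) - 7) - 4) = 71] leading − — multiply by −1. So neg: ((-4*(3*x)) - 7) - 4 = -71.
Step 3. [((-4*(3*x)) - 7) - 4 = -71] add 4: x sits inside (… - 4) ⇒ sub: (-4*(3*x)) - 7 = -67.
Step 4. [(-4*(3*x)) - 7 = -67] -7 is outermost — add 7 both sides ⇒ sub: -4*(3*x) = -60.
Step 5. [-4*(3*x) = -60] divide by the outer -4 ⇒ div: 3*x = 15.
Step 6. [3*x = 15] leading coefficient 3: divide by 3, so div: x = 5.

Answer: x ∈ {5}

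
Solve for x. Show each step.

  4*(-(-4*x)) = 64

Step 1. [4*(-(-4*x)) = 64] LHS = 4·(…); ÷4 both sides, so div: -(-4*x) = 16.
Step 2. [-(-4*x) = 16] flip signs both sides, so neg: -4*x = -16.
Step 3. [-4*x = -16] -4·(inner) — divide through by -4 ⇒ div: x = 4.

Answer: x ∈ {4}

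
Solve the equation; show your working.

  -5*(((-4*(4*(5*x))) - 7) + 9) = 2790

Step 1. [-5*(((-4*(4*(5*x))) - 7) + 9) = 2790] divide by the outer -5 ⇒ div: ((-4*(4*(5*x))) - 7) + 9 = -558.
Step 2. [((-4*(4*(5*x))) - 7) + 9 = -558] +9 is outermost — subtract 9 both sides ⇒ sub: (-4*(4*(5*x))) - 7 = -567.
Step 3. [(-4*(4*(5*x))) - 7 = -567] -7 is outermost — add 7 both sides ⇒ sub: -4*(4*(5*x)) = -560.
Step 4. [-4*(4*(5*x)) = -560] -4·(inner) — divide through by -4. So div: 4*(5*x) = 140.
Step 5. [4*(5*x) = 140] leading coefficient 4: divide by 4, so div: 5*x = 35.
Step 6. [5*x = 35] divide by the outer 5, so div: x = 7.

Answer: x ∈ {7}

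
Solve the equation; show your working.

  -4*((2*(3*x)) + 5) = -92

Step 1. [-4*((2*(3*x)) + 5) = -92] leading coefficient -4: divide by -4, so div: (2*(3*x)) + 5 = 23.
Step 2. [(2*(3*x)) + 5 = 23] the outer +5 inverts by subtracting 5. So sub: 2*(3*x) = 18.
Step 3. [2*(3*x) = 18] divide by the outer 2, so div: 3*x = 9.
Step 4. [3*x = 9] leading coefficient 3: divide by 3. So div: x = 3.

Answer: x ∈ {3}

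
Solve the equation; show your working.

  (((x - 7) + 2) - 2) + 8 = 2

Step 1. [(((x - 7) + 2) - 2) + 8 = 2] subtract 8: x sits inside (… + 8), so sub: ((x - 7) + 2) - 2 = -6.
Step 2. [((x - 7) + 2) - 2 = -6] add 2: x sits inside (… - 2), so sub: (x - 7) + 2 = -4.
Step 3. [(x - 7) + 2 = -4] the outer +2 inverts by subtracting 2, so sub: x - 7 = -6.
Step 4. [x - 7 = -6] add 7: x sits inside (… - 7) ⇒ sub: x = 1.

Answer: x ∈ {1}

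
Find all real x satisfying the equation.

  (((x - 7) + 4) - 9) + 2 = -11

Step 1. [(((x - 7) + 4) - 9) + 2 = -11] subtract 2: x sits inside (… + 2), so sub: ((x - 7) + 4) - 9 = -13.
Step 2. [((x - 7) + 4) - 9 = -13] 9 comes off first (add 9), so sub: (x - 7) + 4 = -4.
Step 3. [(x - 7) + 4 = -4] +4 is outermost — subtract 4 both sides, so sub: x - 7 = -8.
Step 4. [x - 7 = -8] the outer -7 inverts by adding 7, so sub: x = -1.

Answer: x ∈ {-1}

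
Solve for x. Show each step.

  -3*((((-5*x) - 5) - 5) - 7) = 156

Step 1. [-3*((((-5*x) - 5) - 5) - 7) = 156] divide by the outer -3, so div: (((-5*x) - 5) - 5) - 7 = -52.
Step 2. [(((-5*x) - 5) - 5) - 7 = -52] 7 comes off first (add 7) ⇒ sub: ((-5*x) - 5) - 5 = -45.
Step 3. [((-5*x) - 5) - 5 = -45] the outer -5 inverts by adding 5, so sub: (-5*x) - 5 = -40.
Step 4. [(-5*x) - 5 = -40] common factor -5 (LHS and -40) — divide through. So factor: x + 1 = 8.
Step 5. [x + 1 = 8] 1 comes off first (subtract 1), so sub: x = 7.

Answer: x ∈ {7}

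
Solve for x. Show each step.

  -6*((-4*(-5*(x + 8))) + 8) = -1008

Step 1. [-6*((-4*(-5*(x + 8))) + 8) = -1008] -6 out front; divide by -6, so div: (-4*(-5*(x + 8))) + 8 = 168.
Step 2. [(-4*(-5*(x + 8))) + 8 = 168] peel the +8: subtract 8 from each side ⇒ sub: -4*(-5*(x + 8)) = 160.
Step 3. [-4*(-5*(x + 8)) = 160] -4 out front; divide by -4, so div: -5*(x + 8) = -40.
Step 4. [-5*(x + 8) = -40] -5 out front; divide by -5, so div: x + 8 = 8.
Step 5. [x + 8 = 8] the outer +8 inverts by subtracting 8. So sub: x = 0.

Answer: x ∈ {0}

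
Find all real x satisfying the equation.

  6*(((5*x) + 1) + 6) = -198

Step 1. [6*(((5*x) + 1) + 6) = -198] 6·(inner) — divide through by 6, so div: ((5*x) + 1) + 6 = -33.
Step 2. [((5*x) + 1) + 6 = -33] subtract 6: x sits inside (… + 6), so sub: (5*x) + 1 = -39.
Step 3. [(5*x) + 1 = -39] the outer +1 inverts by subtracting 1, so sub: 5*x = -40.
Step 4. [5*x = -40] leading coefficient 5: divide by 5 ⇒ div: x = -8.

Answer: x ∈ {-8}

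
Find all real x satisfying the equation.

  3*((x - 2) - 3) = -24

Step 1. [3*((x - 2) - 3) = -24] LHS = 3·(…); ÷3 both sides, so div: (x - 2) - 3 = -8.
Step 2. [(x - 2) - 3 = -8] the outer -3 inverts by adding 3. So sub: x - 2 = -5.
Step 3. [x - 2 = -5] -2 is outermost — add 2 both sides. So sub: x = -3.

Answer: x ∈ {-3}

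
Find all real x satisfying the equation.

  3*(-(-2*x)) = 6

Step 1. [3*(-(-2*x)) = 6] divide by the outer 3. So div: -(-2*x) = 2.
Step 2. [-(-2*x) = 2] LHS negated; negate both sides, so neg: -2*x = -2.
Step 3. [-2*x = -2] divide by the outer -2. So div: x = 1.

Answer: x ∈ {1}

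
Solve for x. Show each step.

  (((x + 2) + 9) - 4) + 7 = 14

Step 1. [(((x + 2) + 9) - 4) + 7 = 14] 7 comes off first (subtract 7). So sub: ((x + 2) + 9) - 4 = 7.
Step 2. [((x + 2) + 9) - 4 = 7] add 4: x sits inside (… - 4). So sub: (x + 2) + 9 = 11.
Step 3. [(x + 2) + 9 = 11] peel the +9: subtract 9 from each side, so sub: x + 2 = 2.
Step 4. [x + 2 = 2] +2 is outermost — subtract 2 both sides. So sub: x = 0.

Answer: x ∈ {0}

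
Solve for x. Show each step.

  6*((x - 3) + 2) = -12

Step 1. [6*((x - 3) + 2) = -12] 6·(inner) — divide through by 6, so div: (x - 3) + 2 = -2.
Step 2. [(x - 3) + 2 = -2] subtract 2: x sits inside (… + 2). So sub: x - 3 = -4.
Step 3. [x - 3 = -4] peel the -3: add 3 from each side. So sub: x = -1.

Answer: x ∈ {-1}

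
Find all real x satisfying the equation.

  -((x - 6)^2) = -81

Step 1. [-((x - 6)^2) = -81] flip signs both sides. So neg: (x - 6)^2 = 81.
Step 2. [(x - 6)^2 = 81] 81 ≥ 0, LHS is (·)² — take ±√, so sqrt: x - 6 = 9 or -9.
Step 3. [x - 6 = 9 or -9] peel the -6: add 6 from each side ⇒ sub: x = 15 or -3.

Answer: x ∈ {-3, 15}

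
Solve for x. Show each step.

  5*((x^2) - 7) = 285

Step 1. [5*((x^2) - 7) = 285] 5 out front; divide by 5, so div: (x^2) - 7 = 57.
Step 2. [(x^2) - 7 = 57] the outer -7 inverts by adding 7. So sub: x^2 = 64.
Step 3. [x^2 = 64] 64 ≥ 0, LHS is (·)² — take ±√, so sqrt: x = 8 or -8.

Answer: x ∈ {-8, 8}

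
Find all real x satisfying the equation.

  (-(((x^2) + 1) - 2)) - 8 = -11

Step 1. [(-(((x^2) + 1) - 2)) - 8 = -11] -8 is outermost — add 8 both sides. So sub: -(((x^2) + 1) - 2) = -3.
Step 2. [-(((x^2) + 1) - 2) = -3] leading − — multiply by −1. So neg: ((x^2) + 1) - 2 = 3.
Step 3. [((x^2) + 1) - 2 = 3] add 2: x sits inside (… - 2), so sub: (x^2) + 1 = 5.
Step 4. [(x^2) + 1 = 5] +1 is outermost — subtract 1 both sides, so sub: x^2 = 4.
Step 5. [x^2 = 4] √ both sides: 4 ≥ 0 gives two branches ⇒ sqrt: x = 2 or -2.

Answer: x ∈ {-2, 2}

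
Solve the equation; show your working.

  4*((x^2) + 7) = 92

Step 1. [4*((x^2) + 7) = 92] divide by the outer 4, so div: (x^2) + 7 = 23.
Step 2. [(x^2) + 7 = 23] 7 comes off first (subtract 7). So sub: x^2 = 16.
Step 3. [x^2 = 16] √ both sides: 16 ≥ 0 gives two branches. So sqrt: x = 4 or -4.

Answer: x ∈ {-4, 4}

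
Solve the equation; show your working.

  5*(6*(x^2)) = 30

Step 1. [5*(6*(x^2)) = 30] LHS = 5·(…); ÷5 both sides. So div: 6*(x^2) = 6.
Step 2. [6*(x^2) = 6] divide by the outer 6. So div: x^2 = 1.
Step 3. [x^2 = 1] √ both sides: 1 ≥ 0 gives two branches, so sqrt: x = 1 or -1.

Answer: x ∈ {-1, 1}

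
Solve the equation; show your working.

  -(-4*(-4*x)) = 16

Step 1. [-(-4*(-4*x)) = 16] leading − — multiply by −1, so neg: -4*(-4*x) = -16.
Step 2. [-4*(-4*x) = -16] leading coefficient -4: divide by -4. So div: -4*x = 4.
Step 3. [-4*x = 4] divide by the outer -4 ⇒ div: x = -1.

Answer: x ∈ {-1}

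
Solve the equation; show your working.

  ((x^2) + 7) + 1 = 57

Step 1. [((x^2) + 7) + 1 = 57] +1 is outermost — subtract 1 both sides ⇒ sub: (x^2) + 7 = 56.
Step 2. [(x^2) + 7 = 56] +7 is outermost — subtract 7 both sides. So sub: x^2 = 49.
Step 3. [x^2 = 49] LHS squared, RHS 49 ≥ 0: apply √ (±), so sqrt: x = 7 or -7.

Answer: x ∈ {-7, 7}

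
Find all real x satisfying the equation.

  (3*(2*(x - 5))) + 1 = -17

Step 1. [(3*(2*(x - 5))) + 1 = -17] subtract 1: x sits inside (… + 1) ⇒ sub: 3*(2*(x - 5)) = -18.
Step 2. [3*(2*(x - 5)) = -18] 3 out front; divide by 3 ⇒ div: 2*(x - 5) = -6.
Step 3. [2*(x - 5) = -6] 2·(inner) — divide through by 2. So div: x - 5 = -3.
Step 4. [x - 5 = -3] 5 comes off first (add 5). So sub: x = 2.

Answer: x ∈ {2}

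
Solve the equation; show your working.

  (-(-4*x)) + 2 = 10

Step 1. [(-(-4*x)) + 2 = 10] the outer +2 inverts by subtracting 2. So sub: -(-4*x) = 8.
Step 2. [-(-4*x) = 8] leading − — multiply by −1. So neg: -4*x = -8.
Step 3. [-4*x = -8] leading coefficient -4: divide by -4. So div: x = 2.

Answer: x ∈ {2}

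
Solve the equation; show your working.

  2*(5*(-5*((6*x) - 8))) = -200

Step 1. [2*(5*(-5*((6*x) - 8))) = -200] divide by the outer 2, so div: 5*(-5*((6*x) - 8)) = -100.
Step 2. [5*(-5*((6*x) - 8)) = -100] 5 out front; divide by 5. So div: -5*((6*x) - 8) = -20.
Step 3. [-5*((6*x) - 8) = -20] -5·(inner) — divide through by -5. So div: (6*x) - 8 = 4.
Step 4. [(6*x) - 8 = 4] the outer -8 inverts by adding 8 ⇒ sub: 6*x = 12.
Step 5. [6*x = 12] leading coefficient 6: divide by 6 ⇒ div: x = 2.

Answer: x ∈ {2}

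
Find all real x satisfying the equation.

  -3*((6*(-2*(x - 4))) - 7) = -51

Step 1. [-3*((6*(-2*(x - 4))) - 7) = -51] LHS = -3·(…); ÷-3 both sides, so div: (6*(-2*(x - 4))) - 7 = 17.
Step 2. [(6*(-2*(x - 4))) - 7 = 17] the outer -7 inverts by adding 7 ⇒ sub: 6*(-2*(x - 4)) = 24.
Step 3. [6*(-2*(x - 4)) = 24] 6·(inner) — divide through by 6. So div: -2*(x - 4) = 4.
Step 4. [-2*(x - 4) = 4] -2·(inner) — divide through by -2 ⇒ div: x - 4 = -2.
Step 5. [x - 4 = -2] peel the -4: add 4 from each side ⇒ sub: x = 2.

Answer: x ∈ {2}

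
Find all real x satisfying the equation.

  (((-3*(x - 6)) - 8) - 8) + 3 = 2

Step 1. [(((-3*(x - 6)) - 8) - 8) + 3 = 2] 3 comes off first (subtract 3) ⇒ sub: ((-3*(x - 6)) - 8) - 8 = -1.
Step 2. [((-3*(x - 6)) - 8) - 8 = -1] add 8: x sits inside (… - 8), so sub: (-3*(x - 6)) - 8 = 7.
Step 3. [(-3*(x - 6)) - 8 = 7] the outer -8 inverts by adding 8. So sub: -3*(x - 6) = 15.
Step 4. [-3*(x - 6) = 15] leading coefficient -3: divide by -3. So div: x - 6 = -5.
Step 5. [x - 6 = -5] peel the -6: add 6 from each side. So sub: x = 1.

Answer: x ∈ {1}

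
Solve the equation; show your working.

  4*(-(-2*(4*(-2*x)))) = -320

Step 1. [4*(-(-2*(4*(-2*x)))) = -320] 4·(inner) — divide through by 4, so div: -(-2*(4*(-2*x))) = -80.
Step 2. [-(-2*(4*(-2*x))) = -80] leading − — multiply by −1. So neg: -2*(4*(-2*x)) = 80.
Step 3. [-2*(4*(-2*x)) = 80] -2·(inner) — divide through by -2. So div: 4*(-2*x) = -40.
Step 4. [4*(-2*x) = -40] divide by the outer 4. So div: -2*x = -10.
Step 5. [-2*x = -10] -2 out front; divide by -2 ⇒ div: x = 5.

Answer: x ∈ {5}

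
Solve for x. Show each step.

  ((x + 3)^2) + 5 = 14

Step 1. [((x + 3)^2) + 5 = 14] subtract 5: x sits inside (… + 5), so sub: (x + 3)^2 = 9.
Step 2. [(x + 3)^2 = 9] √ both sides: 9 ≥ 0 gives two branches. So sqrt: x + 3 = 3 or -3.
Step 3. [x + 3 = 3 or -3] subtract 3: x sits inside (… + 3). So sub: x = 0 or -6.

Answer: x ∈ {-6, 0}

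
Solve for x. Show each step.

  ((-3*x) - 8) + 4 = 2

Step 1. [((-3*x) - 8) + 4 = 2] +4 is outermost — subtract 4 both sides, so sub: (-3*x) - 8 = -2.
Step 2. [(-3*x) - 8 = -2] peel the -8: add 8 from each side, so sub: -3*x = 6.
Step 3. [-3*x = 6] divide by the outer -3, so div: x = -2.

Answer: x ∈ {-2}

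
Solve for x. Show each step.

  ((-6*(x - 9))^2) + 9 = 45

Step 1. [((-6*(x - 9))^2) + 9 = 45] peel the +9: subtract 9 from each side ⇒ sub: (-6*(x - 9))^2 = 36.
Step 2. [(-6*(x - 9))^2 = 36] LHS squared, RHS 36 ≥ 0: apply √ (±). So sqrt: -6*(x - 9) = 6 or -6.
Step 3. [-6*(x - 9) = 6 or -6] divide by the outer -6, so div: x - 9 = -1 or 1.
Step 4. [x - 9 = -1 or 1] add 9: x sits inside (… - 9), so sub: x = 8 or 10.

Answer: x ∈ {8, 10}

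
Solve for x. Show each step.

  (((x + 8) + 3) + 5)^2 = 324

Step 1. [(((x + 8) + 3) + 5)^2 = 324] √ both sides: 324 ≥ 0 gives two branches ⇒ sqrt: ((x + 8) + 3) + 5 = 18 or -18.
Step 2. [((x + 8) + 3) + 5 = 18 or -18] subtract 5: x sits inside (… + 5) ⇒ sub: (x + 8) + 3 = 13 or -23.
Step 3. [(x + 8) + 3 = 13 or -23] +3 is outermost — subtract 3 both sides ⇒ sub: x + 8 = 10 or -26.
Step 4. [x + 8 = 10 or -26] peel the +8: subtract 8 from each side. So sub: x = 2 or -34.

Answer: x ∈ {-34, 2}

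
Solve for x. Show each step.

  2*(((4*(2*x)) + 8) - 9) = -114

Step 1. [2*(((4*(2*x)) + 8) - 9) = -114] 2 out front; divide by 2, so div: ((4*(2*x)) + 8) - 9 = -57.
Step 2. [((4*(2*x)) + 8) - 9 = -57] -9 is outermost — add 9 both sides ⇒ sub: (4*(2*x)) + 8 = -48.
Step 3. [(4*(2*x)) + 8 = -48] the outer +8 inverts by subtracting 8 ⇒ sub: 4*(2*x) = -56.
Step 4. [4*(2*x) = -56] leading coefficient 4: divide by 4. So div: 2*x = -14.
Step 5. [2*x = -14] leading coefficient 2: divide by 2 ⇒ div: x = -7.

Answer: x ∈ {-7}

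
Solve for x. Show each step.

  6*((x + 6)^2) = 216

Step 1. [6*((x + 6)^2) = 216] divide by the outer 6. So div: (x + 6)^2 = 36.
Step 2. [(x + 6)^2 = 36] 36 ≥ 0, LHS is (·)² — take ±√ ⇒ sqrt: x + 6 = 6 or -6.
Step 3. [x + 6 = 6 or -6] the outer +6 inverts by subtracting 6. So sub: x = 0 or -12.

Answer: x ∈ {-12, 0}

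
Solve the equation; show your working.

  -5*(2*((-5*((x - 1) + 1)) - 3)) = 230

Step 1. [-5*(2*((-5*((x - 1) + 1)) - 3)) = 230] leading coefficient -5: divide by -5. So div: 2*((-5*((x - 1) + 1)) - 3) = -46.
Step 2. [2*((-5*((x - 1) + 1)) - 3) = -46] leading coefficient 2: divide by 2. So div: (-5*((x - 1) + 1)) - 3 = -23.
Step 3. [(-5*((x - 1) + 1)) - 3 = -23] 3 comes off first (add 3). So sub: -5*((x - 1) + 1) = -20.
Step 4. [-5*((x - 1) + 1) = -20] -5·(inner) — divide through by -5, so div: (x - 1) + 1 = 4.
Step 5. [(x - 1) + 1 = 4] peel the +1: subtract 1 from each side, so sub: x - 1 = 3.
Step 6. [x - 1 = 3] add 1: x sits inside (… - 1), so sub: x = 4.

Answer: x ∈ {4}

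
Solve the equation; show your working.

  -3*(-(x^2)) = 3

Step 1. [-3*(-(x^2)) = 3] -3·(inner) — divide through by -3 ⇒ div: -(x^2) = -1.
Step 2. [-(x^2) = -1] leading − — multiply by −1. So neg: x^2 = 1.
Step 3. [x^2 = 1] √ both sides: 1 ≥ 0 gives two branches ⇒ sqrt: x = 1 or -1.

Answer: x ∈ {-1, 1}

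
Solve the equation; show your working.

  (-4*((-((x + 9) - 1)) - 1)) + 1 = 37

Step 1. [(-4*((-((x + 9) - 1)) - 1)) + 1 = 37] subtract 1: x sits inside (… + 1) ⇒ sub: -4*((-((x + 9) - 1)) - 1) = 36.
Step 2. [-4*((-((x + 9) - 1)) - 1) = 36] leading coefficient -4: divide by -4. So div: (-((x + 9) - 1)) - 1 = -9.
Step 3. [(-((x + 9) - 1)) - 1 = -9] the outer -1 inverts by adding 1 ⇒ sub: -((x + 9) - 1) = -8.
Step 4. [-((x + 9) - 1) = -8] leading − — multiply by −1 ⇒ neg: (x + 9) - 1 = 8.
Step 5. [(x + 9) - 1 = 8] -1 is outermost — add 1 both sides, so sub: x + 9 = 9.
Step 6. [x + 9 = 9] 9 comes off first (subtract 9) ⇒ sub: x = 0.

Answer: x ∈ {0}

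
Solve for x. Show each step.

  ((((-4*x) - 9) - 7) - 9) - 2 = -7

Step 1. [((((-4*x) - 9) - 7) - 9) - 2 = -7] the outer -2 inverts by adding 2 ⇒ sub: (((-4*x) - 9) - 7) - 9 = -5.
Step 2. [(((-4*x) - 9) - 7) - 9 = -5] 9 comes off first (add 9). So sub: ((-4*x) - 9) - 7 = 4.
Step 3. [((-4*x) - 9) - 7 = 4] add 7: x sits inside (… - 7). So sub: (-4*x) - 9 = 11.
Step 4. [(-4*x) - 9 = 11] add 9: x sits inside (… - 9) ⇒ sub: -4*x = 20.
Step 5. [-4*x = 20] -4 out front; divide by -4. So div: x = -5.

Answer: x ∈ {-5}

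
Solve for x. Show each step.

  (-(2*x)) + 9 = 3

Step 1. [(-(2*x)) + 9 = 3] 9 comes off first (subtract 9). So sub: -(2*x) = -6.
Step 2. [-(2*x) = -6] leading − — multiply by −1, so neg: 2*x = 6.
Step 3. [2*x = 6] 2 out front; divide by 2, so div: x = 3.

Answer: x ∈ {3}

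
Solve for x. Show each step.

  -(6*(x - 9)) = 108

Step 1. [-(6*(x - 9)) = 108] flip signs both sides ⇒ neg: 6*(x - 9) = -108.
Step 2. [6*(x - 9) = -108] LHS = 6·(…); ÷6 both sides. So div: x - 9 = -18.
Step 3. [x - 9 = -18] 9 comes off first (add 9) ⇒ sub: x = -9.

Answer: x ∈ {-9}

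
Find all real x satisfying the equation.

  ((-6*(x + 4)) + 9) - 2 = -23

Step 1. [((-6*(x + 4)) + 9) - 2 = -23] peel the -2: add 2 from each side. So sub: (-6*(x + 4)) + 9 = -21.
Step 2. [(-6*(x + 4)) + 9 = -21] peel the +9: subtract 9 from each side, so sub: -6*(x + 4) = -30.
Step 3. [-6*(x + 4) = -30] LHS = -6·(…); ÷-6 both sides, so div: x + 4 = 5.
Step 4. [x + 4 = 5] the outer +4 inverts by subtracting 4 ⇒ sub: x = 1.

Answer: x ∈ {1}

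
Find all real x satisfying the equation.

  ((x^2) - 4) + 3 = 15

Step 1. [((x^2) - 4) + 3 = 15] the outer +3 inverts by subtracting 3. So sub: (x^2) - 4 = 12.
Step 2. [(x^2) - 4 = 12] -4 is outermost — add 4 both sides. So sub: x^2 = 16.
Step 3. [x^2 = 16] √ both sides: 16 ≥ 0 gives two branches, so sqrt: x = 4 or -4.

Answer: x ∈ {-4, 4}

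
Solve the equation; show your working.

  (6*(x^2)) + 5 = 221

Step 1. [(6*(x^2)) + 5 = 221] peel the +5: subtract 5 from each side. So sub: 6*(x^2) = 216.
Step 2. [6*(x^2) = 216] leading coefficient 6: divide by 6. So div: x^2 = 36.
Step 3. [x^2 = 36] 36 ≥ 0, LHS is (·)² — take ±√ ⇒ sqrt: x = 6 or -6.

Answer: x ∈ {-6, 6}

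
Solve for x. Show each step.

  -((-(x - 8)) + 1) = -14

Step 1. [-((-(x - 8)) + 1) = -14] flip signs both sides. So neg: (-(x - 8)) + 1 = 14.
Step 2. [(-(x - 8)) + 1 = 14] the outer +1 inverts by subtracting 1 ⇒ sub: -(x - 8) = 13.
Step 3. [-(x - 8) = 13] flip signs both sides, so neg: x - 8 = -13.
Step 4. [x - 8 = -13] 8 comes off first (add 8). So sub: x = -5.

Answer: x ∈ {-5}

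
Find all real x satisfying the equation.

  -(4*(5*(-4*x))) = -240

Step 1. [-(4*(5*(-4*x))) = -240] leading − — multiply by −1 ⇒ neg: 4*(5*(-4*x)) = 240.
Step 2. [4*(5*(-4*x)) = 240] divide by the outer 4, so div: 5*(-4*x) = 60.
Step 3. [5*(-4*x) = 60] 5 out front; divide by 5 ⇒ div: -4*x = 12.
Step 4. [-4*x = 12] -4 out front; divide by -4. So div: x = -3.

Answer: x ∈ {-3}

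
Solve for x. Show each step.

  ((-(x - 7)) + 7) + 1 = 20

Step 1. [((-(x - 7)) + 7) + 1 = 20] subtract 1: x sits inside (… + 1), so sub: (-(x - 7)) + 7 = 19.
Step 2. [(-(x - 7)) + 7 = 19] 7 comes off first (subtract 7). So sub: -(x - 7) = 12.
Step 3. [-(x - 7) = 12] leading − — multiply by −1, so neg: x - 7 = -12.
Step 4. [x - 7 = -12] the outer -7 inverts by adding 7, so sub: x = -5.

Answer: x ∈ {-5}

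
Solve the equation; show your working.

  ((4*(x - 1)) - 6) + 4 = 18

Step 1. [((4*(x - 1)) - 6) + 4 = 18] +4 is outermost — subtract 4 both sides. So sub: (4*(x - 1)) - 6 = 14.
Step 2. [(4*(x - 1)) - 6 = 14] 6 comes off first (add 6), so sub: 4*(x - 1) = 20.
Step 3. [4*(x - 1) = 20] 4·(inner) — divide through by 4. So div: x - 1 = 5.
Step 4. [x - 1 = 5] peel the -1: add 1 from each side ⇒ sub: x = 6.

Answer: x ∈ {6}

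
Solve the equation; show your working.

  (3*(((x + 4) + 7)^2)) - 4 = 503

Step 1. [(3*(((x + 4) + 7)^2)) - 4 = 503] the outer -4 inverts by adding 4. So sub: 3*(((x + 4) + 7)^2) = 507.
Step 2. [3*(((x + 4) + 7)^2) = 507] 3·(inner) — divide through by 3, so div: ((x + 4) + 7)^2 = 169.
Step 3. [((x + 4) + 7)^2 = 169] √ both sides: 169 ≥ 0 gives two branches, so sqrt: (x + 4) + 7 = 13 or -13.
Step 4. [(x + 4) + 7 = 13 or -13] subtract 7: x sits inside (… + 7). So sub: x + 4 = 6 or -20.
Step 5. [x + 4 = 6 or -20] subtract 4: x sits inside (… + 4). So sub: x = 2 or -24.

Answer: x ∈ {-24, 2}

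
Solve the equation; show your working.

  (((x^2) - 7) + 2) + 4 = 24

Step 1. [(((x^2) - 7) + 2) + 4 = 24] 4 comes off first (subtract 4). So sub: ((x^2) - 7) + 2 = 20.
Step 2. [((x^2) - 7) + 2 = 20] peel the +2: subtract 2 from each side. So sub: (x^2) - 7 = 18.
Step 3. [(x^2) - 7 = 18] 7 comes off first (add 7). So sub: x^2 = 25.
Step 4. [x^2 = 25] √ both sides: 25 ≥ 0 gives two branches ⇒ sqrt: x = 5 or -5.

Answer: x ∈ {-5, 5}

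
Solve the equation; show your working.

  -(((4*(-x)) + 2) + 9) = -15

Step 1. [-(((4*(-x)) + 2) + 9) = -15] LHS negated; negate both sides ⇒ neg: ((4*(-x)) + 2) + 9 = 15.
Step 2. [((4*(-x)) + 2) + 9 = 15] subtract 9: x sits inside (… + 9) ⇒ sub: (4*(-x)) + 2 = 6.
Step 3. [(4*(-x)) + 2 = 6] subtract 2: x sits inside (… + 2), so sub: 4*(-x) = 4.
Step 4. [4*(-x) = 4] 4·(inner) — divide through by 4. So div: -x = 1.
Step 5. [-x = 1] flip signs both sides, so neg: x = -1.

Answer: x ∈ {-1}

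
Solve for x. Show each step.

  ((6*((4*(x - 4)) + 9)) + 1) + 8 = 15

Step 1. [((6*((4*(x - 4)) + 9)) + 1) + 8 = 15] +8 is outermost — subtract 8 both sides, so sub: (6*((4*(x - 4)) + 9)) + 1 = 7.
Step 2. [(6*((4*(x - 4)) + 9)) + 1 = 7] peel the +1: subtract 1 from each side ⇒ sub: 6*((4*(x - 4)) + 9) = 6.
Step 3. [6*((4*(x - 4)) + 9) = 6] leading coefficient 6: divide by 6 ⇒ div: (4*(x - 4)) + 9 = 1.
Step 4. [(4*(x - 4)) + 9 = 1] peel the +9: subtract 9 from each side. So sub: 4*(x - 4) = -8.
Step 5. [4*(x - 4) = -8] divide by the outer 4. So div: x - 4 = -2.
Step 6. [x - 4 = -2] peel the -4: add 4 from each side ⇒ sub: x = 2.

Answer: x ∈ {2}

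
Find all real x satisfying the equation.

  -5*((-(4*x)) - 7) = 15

Step 1. [-5*((-(4*x)) - 7) = 15] leading coefficient -5: divide by -5, so div: (-(4*x)) - 7 = -3.
Step 2. [(-(4*x)) - 7 = -3] -7 is outermost — add 7 both sides ⇒ sub: -(4*x) = 4.
Step 3. [-(4*x) = 4] flip signs both sides, so neg: 4*x = -4.
Step 4. [4*x = -4] LHS = 4·(…); ÷4 both sides. So div: x = -1.

Answer: x ∈ {-1}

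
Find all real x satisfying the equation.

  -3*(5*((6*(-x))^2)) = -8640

Step 1. [-3*(5*((6*(-x))^2)) = -8640] LHS = -3·(…); ÷-3 both sides ⇒ div: 5*((6*(-x))^2) = 2880.
Step 2. [5*((6*(-x))^2) = 2880] leading coefficient 5: divide by 5 ⇒ div: (6*(-x))^2 = 576.
Step 3. [(6*(-x))^2 = 576] √ both sides: 576 ≥ 0 gives two branches. So sqrt: 6*(-x) = 24 or -24.
Step 4. [6*(-x) = 24 or -24] divide by the outer 6 ⇒ div: -x = 4 or -4.
Step 5. [-x = 4 or -4] LHS negated; negate both sides, so neg: x = -4 or 4.

Answer: x ∈ {-4, 4}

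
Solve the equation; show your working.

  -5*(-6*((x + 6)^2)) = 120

Step 1. [-5*(-6*((x + 6)^2)) = 120] leading coefficient -5: divide by -5 ⇒ div: -6*((x + 6)^2) = -24.
Step 2. [-6*((x + 6)^2) = -24] divide by the outer -6 ⇒ div: (x + 6)^2 = 4.
Step 3. [(x + 6)^2 = 4] LHS squared, RHS 4 ≥ 0: apply √ (±). So sqrt: x + 6 = 2 or -2.
Step 4. [x + 6 = 2 or -2] the outer +6 inverts by subtracting 6. So sub: x = -4 or -8.

Answer: x ∈ {-8, -4}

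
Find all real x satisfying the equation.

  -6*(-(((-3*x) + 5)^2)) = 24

Step 1. [-6*(-(((-3*x) + 5)^2)) = 24] divide by the outer -6, so div: -(((-3*x) + 5)^2) = -4.
Step 2. [-(((-3*x) + 5)^2) = -4] LHS negated; negate both sides ⇒ neg: ((-3*x) + 5)^2 = 4.
Step 3. [((-3*x) + 5)^2 = 4] √ both sides: 4 ≥ 0 gives two branches, so sqrt: (-3*x) + 5 = 2 or -2.
Step 4. [(-3*x) + 5 = 2 or -2] the outer +5 inverts by subtracting 5. So sub: -3*x = -3 or -7.
Step 5. [-3*x = -3 or -7] LHS = -3·(…); ÷-3 both sides ⇒ div: x = 1 or 7/3.

Answer: x ∈ {1, 7/3}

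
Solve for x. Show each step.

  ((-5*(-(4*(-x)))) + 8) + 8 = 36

Step 1. [((-5*(-(4*(-x)))) + 8) + 8 = 36] subtract 8: x sits inside (… + 8) ⇒ sub: (-5*(-(4*(-x)))) + 8 = 28.
Step 2. [(-5*(-(4*(-x)))) + 8 = 28] 8 comes off first (subtract 8) ⇒ sub: -5*(-(4*(-x))) = 20.
Step 3. [-5*(-(4*(-x))) = 20] leading coefficient -5: divide by -5 ⇒ div: -(4*(-x)) = -4.
Step 4. [-(4*(-x)) = -4] LHS negated; negate both sides ⇒ neg: 4*(-x) = 4.
Step 5. [4*(-x) = 4] 4·(inner) — divide through by 4 ⇒ div: -x = 1.
Step 6. [-x = 1] flip signs both sides. So neg: x = -1.

Answer: x ∈ {-1}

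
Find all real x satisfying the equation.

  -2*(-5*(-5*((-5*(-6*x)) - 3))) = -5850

Step 1. [-2*(-5*(-5*((-5*(-6*x)) - 3))) = -5850] -2·(inner) — divide through by -2, so div: -5*(-5*((-5*(-6*x)) - 3)) = 2925.
Step 2. [-5*(-5*((-5*(-6*x)) - 3)) = 2925] -5·(inner) — divide through by -5, so div: -5*((-5*(-6*x)) - 3) = -585.
Step 3. [-5*((-5*(-6*x)) - 3) = -585] LHS = -5·(…); ÷-5 both sides, so div: (-5*(-6*x)) - 3 = 117.
Step 4. [(-5*(-6*x)) - 3 = 117] 3 comes off first (add 3) ⇒ sub: -5*(-6*x) = 120.
Step 5. [-5*(-6*x) = 120] divide by the outer -5 ⇒ div: -6*x = -24.
Step 6. [-6*x = -24] -6 out front; divide by -6, so div: x = 4.

Answer: x ∈ {4}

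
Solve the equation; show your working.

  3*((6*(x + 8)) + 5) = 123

Step 1. [3*((6*(x + 8)) + 5) = 123] 3 out front; divide by 3. So div: (6*(x + 8)) + 5 = 41.
Step 2. [(6*(x + 8)) + 5 = 41] +5 is outermost — subtract 5 both sides. So sub: 6*(x + 8) = 36.
Step 3. [6*(x + 8) = 36] 6 out front; divide by 6. So div: x + 8 = 6.
Step 4. [x + 8 = 6] peel the +8: subtract 8 from each side, so sub: x = -2.

Answer: x ∈ {-2}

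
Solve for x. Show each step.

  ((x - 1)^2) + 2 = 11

Step 1. [((x - 1)^2) + 2 = 11] +2 is outermost — subtract 2 both sides. So sub: (x - 1)^2 = 9.
Step 2. [(x - 1)^2 = 9] 9 ≥ 0, LHS is (·)² — take ±√ ⇒ sqrt: x - 1 = 3 or -3.
Step 3. [x - 1 = 3 or -3] add 1: x sits inside (… - 1). So sub: x = 4 or -2.

Answer: x ∈ {-2, 4}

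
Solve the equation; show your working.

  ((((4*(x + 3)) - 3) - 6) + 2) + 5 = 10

Step 1. [((((4*(x + 3)) - 3) - 6) + 2) + 5 = 10] 5 comes off first (subtract 5) ⇒ sub: (((4*(x + 3)) - 3) - 6) + 2 = 5.
Step 2. [(((4*(x + 3)) - 3) - 6) + 2 = 5] peel the +2: subtract 2 from each side. So sub: ((4*(x + 3)) - 3) - 6 = 3.
Step 3. [((4*(x + 3)) - 3) - 6 = 3] -6 is outermost — add 6 both sides ⇒ sub: (4*(x + 3)) - 3 = 9.
Step 4. [(4*(x + 3)) - 3 = 9] 3 comes off first (add 3), so sub: 4*(x + 3) = 12.
Step 5. [4*(x + 3) = 12] leading coefficient 4: divide by 4, so div: x + 3 = 3.
Step 6. [x + 3 = 3] subtract 3: x sits inside (… + 3). So sub: x = 0.

Answer: x ∈ {0}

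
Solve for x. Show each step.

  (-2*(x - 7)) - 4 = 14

Step 1. [(-2*(x - 7)) - 4 = 14] 4 comes off first (add 4). So sub: -2*(x - 7) = 18.
Step 2. [-2*(x - 7) = 18] divide by the outer -2 ⇒ div: x - 7 = -9.
Step 3. [x - 7 = -9] -7 is outermost — add 7 both sides. So sub: x = -2.

Answer: x ∈ {-2}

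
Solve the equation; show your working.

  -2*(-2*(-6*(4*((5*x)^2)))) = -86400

Step 1. [-2*(-2*(-6*(4*((5*x)^2)))) = -86400] leading coefficient -2: divide by -2. So div: -2*(-6*(4*((5*x)^2))) = 43200.
Step 2. [-2*(-6*(4*((5*x)^2))) = 43200] LHS = -2·(…); ÷-2 both sides ⇒ div: -6*(4*((5*x)^2)) = -21600.
Step 3. [-6*(4*((5*x)^2)) = -21600] -6 out front; divide by -6, so div: 4*((5*x)^2) = 3600.
Step 4. [4*((5*x)^2) = 3600] 4·(inner) — divide through by 4. So div: (5*x)^2 = 900.
Step 5. [(5*x)^2 = 900] LHS squared, RHS 900 ≥ 0: apply √ (±), so sqrt: 5*x = 30 or -30.
Step 6. [5*x = 30 or -30] divide by the outer 5. So div: x = 6 or -6.

Answer: x ∈ {-6, 6}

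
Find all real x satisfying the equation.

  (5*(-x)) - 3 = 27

Step 1. [(5*(-x)) - 3 = 27] the outer -3 inverts by adding 3 ⇒ sub: 5*(-x) = 30.
Step 2. [5*(-x) = 30] 5 out front; divide by 5 ⇒ div: -x = 6.
Step 3. [-x = 6] LHS negated; negate both sides ⇒ neg: x = -6.

Answer: x ∈ {-6}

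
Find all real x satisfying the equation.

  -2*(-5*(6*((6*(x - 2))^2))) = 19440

Step 1. [-2*(-5*(6*((6*(x - 2))^2))) = 19440] LHS = -2·(…); ÷-2 both sides. So div: -5*(6*((6*(x - 2))^2)) = -9720.
Step 2. [-5*(6*((6*(x - 2))^2)) = -9720] LHS = -5·(…); ÷-5 both sides. So div: 6*((6*(x - 2))^2) = 1944.
Step 3. [6*((6*(x - 2))^2) = 1944] divide by the outer 6. So div: (6*(x - 2))^2 = 324.
Step 4. [(6*(x - 2))^2 = 324] √ both sides: 324 ≥ 0 gives two branches. So sqrt: 6*(x - 2) = 18 or -18.
Step 5. [6*(x - 2) = 18 or -18] divide by the outer 6 ⇒ div: x - 2 = 3 or -3.
Step 6. [x - 2 = 3 or -3] 2 comes off first (add 2) ⇒ sub: x = 5 or -1.

Answer: x ∈ {-1, 5}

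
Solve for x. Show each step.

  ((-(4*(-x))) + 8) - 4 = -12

Step 1. [((-(4*(-x))) + 8) - 4 = -12] the outer -4 inverts by adding 4, so sub: (-(4*(-x))) + 8 = -8.
Step 2. [(-(4*(-x))) + 8 = -8] +8 is outermost — subtract 8 both sides, so sub: -(4*(-x)) = -16.
Step 3. [-(4*(-x)) = -16] flip signs both sides. So neg: 4*(-x) = 16.
Step 4. [4*(-x) = 16] 4·(inner) — divide through by 4. So div: -x = 4.
Step 5. [-x = 4] leading − — multiply by −1, so neg: x = -4.

Answer: x ∈ {-4}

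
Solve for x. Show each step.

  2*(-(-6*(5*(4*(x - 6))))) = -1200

Step 1. [2*(-(-6*(5*(4*(x - 6))))) = -1200] 2 out front; divide by 2, so div: -(-6*(5*(4*(x - 6)))) = -600.
Step 2. [-(-6*(5*(4*(x - 6)))) = -600] flip signs both sides, so neg: -6*(5*(4*(x - 6))) = 600.
Step 3. [-6*(5*(4*(x - 6))) = 600] LHS = -6·(…); ÷-6 both sides ⇒ div: 5*(4*(x - 6)) = -100.
Step 4. [5*(4*(x - 6)) = -100] LHS = 5·(…); ÷5 both sides ⇒ div: 4*(x - 6) = -20.
Step 5. [4*(x - 6) = -20] LHS = 4·(…); ÷4 both sides ⇒ div: x - 6 = -5.
Step 6. [x - 6 = -5] peel the -6: add 6 from each side. So sub: x = 1.

Answer: x ∈ {1}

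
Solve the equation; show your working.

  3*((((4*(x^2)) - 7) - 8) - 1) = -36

Step 1. [3*((((4*(x^2)) - 7) - 8) - 1) = -36] LHS = 3·(…); ÷3 both sides ⇒ div: (((4*(x^2)) - 7) - 8) - 1 = -12.
Step 2. [(((4*(x^2)) - 7) - 8) - 1 = -12] 1 comes off first (add 1). So sub: ((4*(x^2)) - 7) - 8 = -11.
Step 3. [((4*(x^2)) - 7) - 8 = -11] 8 comes off first (add 8) ⇒ sub: (4*(x^2)) - 7 = -3.
Step 4. [(4*(x^2)) - 7 = -3] add 7: x sits inside (… - 7). So sub: 4*(x^2) = 4.
Step 5. [4*(x^2) = 4] 4 out front; divide by 4, so div: x^2 = 1.
Step 6. [x^2 = 1] √ both sides: 1 ≥ 0 gives two branches ⇒ sqrt: x = 1 or -1.

Answer: x ∈ {-1, 1}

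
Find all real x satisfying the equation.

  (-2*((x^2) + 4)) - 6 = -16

Step 1. [(-2*((x^2) + 4)) - 6 = -16] the outer -6 inverts by adding 6, so sub: -2*((x^2) + 4) = -10.
Step 2. [-2*((x^2) + 4) = -10] -2 out front; divide by -2 ⇒ div: (x^2) + 4 = 5.
Step 3. [(x^2) + 4 = 5] the outer +4 inverts by subtracting 4 ⇒ sub: x^2 = 1.
Step 4. [x^2 = 1] √ both sides: 1 ≥ 0 gives two branches, so sqrt: x = 1 or -1.

Answer: x ∈ {-1, 1}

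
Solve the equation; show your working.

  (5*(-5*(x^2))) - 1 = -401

Step 1. [(5*(-5*(x^2))) - 1 = -401] -1 is outermost — add 1 both sides. So sub: 5*(-5*(x^2)) = -400.
Step 2. [5*(-5*(x^2)) = -400] 5·(inner) — divide through by 5. So div: -5*(x^2) = -80.
Step 3. [-5*(x^2) = -80] -5 out front; divide by -5 ⇒ div: x^2 = 16.
Step 4. [x^2 = 16] √ both sides: 16 ≥ 0 gives two branches. So sqrt: x = 4 or -4.

Answer: x ∈ {-4, 4}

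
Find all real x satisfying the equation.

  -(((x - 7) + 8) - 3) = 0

Step 1. [-(((x - 7) + 8) - 3) = 0] LHS negated; negate both sides ⇒ neg: ((x - 7) + 8) - 3 = 0.
Step 2. [((x - 7) + 8) - 3 = 0] peel the -3: add 3 from each side ⇒ sub: (x - 7) + 8 = 3.
Step 3. [(x - 7) + 8 = 3] 8 comes off first (subtract 8), so sub: x - 7 = -5.
Step 4. [x - 7 = -5] add 7: x sits inside (… - 7) ⇒ sub: x = 2.

Answer: x ∈ {2}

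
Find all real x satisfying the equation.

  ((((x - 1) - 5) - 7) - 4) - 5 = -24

Step 1. [((((x - 1) - 5) - 7) - 4) - 5 = -24] -5 is outermost — add 5 both sides. So sub: (((x - 1) - 5) - 7) - 4 = -19.
Step 2. [(((x - 1) - 5) - 7) - 4 = -19] -4 is outermost — add 4 both sides. So sub: ((x - 1) - 5) - 7 = -15.
Step 3. [((x - 1) - 5) - 7 = -15] 7 comes off first (add 7) ⇒ sub: (x - 1) - 5 = -8.
Step 4. [(x - 1) - 5 = -8] 5 comes off first (add 5). So sub: x - 1 = -3.
Step 5. [x - 1 = -3] -1 is outermost — add 1 both sides ⇒ sub: x = -2.

Answer: x ∈ {-2}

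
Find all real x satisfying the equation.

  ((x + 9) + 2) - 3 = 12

Step 1. [((x + 9) + 2) - 3 = 12] peel the -3: add 3 from each side. So sub: (x + 9) + 2 = 15.
Step 2. [(x + 9) + 2 = 15] subtract 2: x sits inside (… + 2), so sub: x + 9 = 13.
Step 3. [x + 9 = 13] peel the +9: subtract 9 from each side. So sub: x = 4.

Answer: x ∈ {4}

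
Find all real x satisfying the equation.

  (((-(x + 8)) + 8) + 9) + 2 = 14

Step 1. [(((-(x + 8)) + 8) + 9) + 2 = 14] +2 is outermost — subtract 2 both sides. So sub: ((-(x + 8)) + 8) + 9 = 12.
Step 2. [((-(x + 8)) + 8) + 9 = 12] subtract 9: x sits inside (… + 9) ⇒ sub: (-(x + 8)) + 8 = 3.
Step 3. [(-(x + 8)) + 8 = 3] 8 comes off first (subtract 8). So sub: -(x + 8) = -5.
Step 4. [-(x + 8) = -5] flip signs both sides. So neg: x + 8 = 5.
Step 5. [x + 8 = 5] 8 comes off first (subtract 8), so sub: x = -3.

Answer: x ∈ {-3}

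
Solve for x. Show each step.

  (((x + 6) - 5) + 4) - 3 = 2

Step 1. [(((x + 6) - 5) + 4) - 3 = 2] -3 is outermost — add 3 both sides, so sub: ((x + 6) - 5) + 4 = 5.
Step 2. [((x + 6) - 5) + 4 = 5] +4 is outermost — subtract 4 both sides. So sub: (x + 6) - 5 = 1.
Step 3. [(x + 6) - 5 = 1] add 5: x sits inside (… - 5), so sub: x + 6 = 6.
Step 4. [x + 6 = 6] subtract 6: x sits inside (… + 6), so sub: x = 0.

Answer: x ∈ {0}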